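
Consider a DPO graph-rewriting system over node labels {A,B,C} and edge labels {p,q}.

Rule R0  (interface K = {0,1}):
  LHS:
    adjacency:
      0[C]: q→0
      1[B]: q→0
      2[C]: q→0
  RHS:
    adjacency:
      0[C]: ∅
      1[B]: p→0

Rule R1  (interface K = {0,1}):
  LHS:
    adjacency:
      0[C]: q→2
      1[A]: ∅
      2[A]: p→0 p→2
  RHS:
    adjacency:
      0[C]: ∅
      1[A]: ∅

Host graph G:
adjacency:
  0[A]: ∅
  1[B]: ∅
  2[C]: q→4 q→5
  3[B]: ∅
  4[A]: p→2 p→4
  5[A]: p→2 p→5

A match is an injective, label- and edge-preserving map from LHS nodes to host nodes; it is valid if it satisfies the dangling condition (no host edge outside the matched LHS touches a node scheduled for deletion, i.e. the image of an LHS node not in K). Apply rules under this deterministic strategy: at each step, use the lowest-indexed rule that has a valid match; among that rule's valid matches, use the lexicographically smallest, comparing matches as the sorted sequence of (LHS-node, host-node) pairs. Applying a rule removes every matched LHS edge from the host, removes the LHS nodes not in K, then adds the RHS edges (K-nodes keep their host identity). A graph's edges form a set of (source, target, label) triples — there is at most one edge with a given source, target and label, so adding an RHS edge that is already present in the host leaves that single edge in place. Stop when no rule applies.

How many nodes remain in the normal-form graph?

Answer: 4

Rewrite trace:
[0] host  ⇒  6 nodes, 6 edges  {2-q->4 2-q->5 4-p->2 4-p->4 5-p->2 5-p->5}
[1] R1 @ {0↦2, 1↦0, 2↦4}  ⇒  5 nodes, 3 edges  {2-q->5 5-p->2 5-p->5}
[2] R1 @ {0↦2, 1↦0, 2↦5}  ⇒  4 nodes, 0 edges  {∅}
final graph: no rule applies after step 2
NF nodes: {0:A, 1:B, 2:C, 3:B}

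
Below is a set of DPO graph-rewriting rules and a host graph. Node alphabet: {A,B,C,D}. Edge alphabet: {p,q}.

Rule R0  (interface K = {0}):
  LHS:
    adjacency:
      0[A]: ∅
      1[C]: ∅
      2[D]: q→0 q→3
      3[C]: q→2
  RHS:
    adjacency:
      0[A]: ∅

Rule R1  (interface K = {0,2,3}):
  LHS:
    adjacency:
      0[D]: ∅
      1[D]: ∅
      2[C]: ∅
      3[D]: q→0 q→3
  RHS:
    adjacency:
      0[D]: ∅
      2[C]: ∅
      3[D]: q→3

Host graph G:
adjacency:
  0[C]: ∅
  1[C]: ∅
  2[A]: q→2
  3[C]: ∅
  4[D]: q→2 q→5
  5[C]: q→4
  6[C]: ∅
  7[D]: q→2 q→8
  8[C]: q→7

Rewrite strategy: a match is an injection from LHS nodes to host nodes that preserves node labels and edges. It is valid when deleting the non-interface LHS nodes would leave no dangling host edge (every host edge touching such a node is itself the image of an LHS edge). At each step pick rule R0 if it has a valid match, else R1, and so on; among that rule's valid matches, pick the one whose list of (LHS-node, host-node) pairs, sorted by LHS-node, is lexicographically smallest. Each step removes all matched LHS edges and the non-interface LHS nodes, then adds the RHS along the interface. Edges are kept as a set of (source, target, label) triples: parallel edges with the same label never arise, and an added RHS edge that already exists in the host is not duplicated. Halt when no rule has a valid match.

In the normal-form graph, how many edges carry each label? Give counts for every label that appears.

Answer: q:1

Derivation:
[0] host  ⇒  9 nodes, 7 edges  {2-q->2 4-q->2 4-q->5 5-q->4 7-q->2 7-q->8 8-q->7}
[1] R0 @ {0↦2, 1↦0, 2↦4, 3↦5}  ⇒  6 nodes, 4 edges  {2-q->2 7-q->2 7-q->8 8-q->7}
[2] R0 @ {0↦2, 1↦1, 2↦7, 3↦8}  ⇒  3 nodes, 1 edges  {2-q->2}
normal form: no rule applies after step 2
NF edges: [(2, 2, 'q')]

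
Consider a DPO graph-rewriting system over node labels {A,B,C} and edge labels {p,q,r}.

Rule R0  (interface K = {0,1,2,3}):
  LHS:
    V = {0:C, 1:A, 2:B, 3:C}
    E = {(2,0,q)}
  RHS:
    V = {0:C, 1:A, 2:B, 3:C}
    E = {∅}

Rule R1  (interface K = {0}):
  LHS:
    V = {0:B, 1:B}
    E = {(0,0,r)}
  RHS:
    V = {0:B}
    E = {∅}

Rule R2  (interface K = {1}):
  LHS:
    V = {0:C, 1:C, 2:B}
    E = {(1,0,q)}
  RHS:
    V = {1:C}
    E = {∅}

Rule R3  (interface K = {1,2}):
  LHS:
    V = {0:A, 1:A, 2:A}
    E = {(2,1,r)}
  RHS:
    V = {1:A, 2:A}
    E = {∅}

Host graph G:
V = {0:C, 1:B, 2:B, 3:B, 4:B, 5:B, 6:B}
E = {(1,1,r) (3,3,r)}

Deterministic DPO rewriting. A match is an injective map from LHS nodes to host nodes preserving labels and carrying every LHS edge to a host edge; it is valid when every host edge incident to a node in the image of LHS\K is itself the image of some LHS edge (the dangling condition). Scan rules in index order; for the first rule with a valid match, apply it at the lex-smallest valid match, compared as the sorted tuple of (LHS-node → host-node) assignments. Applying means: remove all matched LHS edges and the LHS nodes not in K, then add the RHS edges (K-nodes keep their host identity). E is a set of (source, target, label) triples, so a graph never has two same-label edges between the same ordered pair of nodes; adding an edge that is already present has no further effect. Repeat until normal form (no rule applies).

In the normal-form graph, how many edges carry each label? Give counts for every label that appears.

start.  V:7 E:2  edges: 1-r->1 3-r->3
1. fire R1 via {0↦1, 1↦2}  →  V:6 E:1  edges: 3-r->3
2. fire R1 via {0↦3, 1↦1}  →  V:5 E:0  edges: ∅
normal form: no rule applies after step 2
NF edges: []

Answer: (no edges)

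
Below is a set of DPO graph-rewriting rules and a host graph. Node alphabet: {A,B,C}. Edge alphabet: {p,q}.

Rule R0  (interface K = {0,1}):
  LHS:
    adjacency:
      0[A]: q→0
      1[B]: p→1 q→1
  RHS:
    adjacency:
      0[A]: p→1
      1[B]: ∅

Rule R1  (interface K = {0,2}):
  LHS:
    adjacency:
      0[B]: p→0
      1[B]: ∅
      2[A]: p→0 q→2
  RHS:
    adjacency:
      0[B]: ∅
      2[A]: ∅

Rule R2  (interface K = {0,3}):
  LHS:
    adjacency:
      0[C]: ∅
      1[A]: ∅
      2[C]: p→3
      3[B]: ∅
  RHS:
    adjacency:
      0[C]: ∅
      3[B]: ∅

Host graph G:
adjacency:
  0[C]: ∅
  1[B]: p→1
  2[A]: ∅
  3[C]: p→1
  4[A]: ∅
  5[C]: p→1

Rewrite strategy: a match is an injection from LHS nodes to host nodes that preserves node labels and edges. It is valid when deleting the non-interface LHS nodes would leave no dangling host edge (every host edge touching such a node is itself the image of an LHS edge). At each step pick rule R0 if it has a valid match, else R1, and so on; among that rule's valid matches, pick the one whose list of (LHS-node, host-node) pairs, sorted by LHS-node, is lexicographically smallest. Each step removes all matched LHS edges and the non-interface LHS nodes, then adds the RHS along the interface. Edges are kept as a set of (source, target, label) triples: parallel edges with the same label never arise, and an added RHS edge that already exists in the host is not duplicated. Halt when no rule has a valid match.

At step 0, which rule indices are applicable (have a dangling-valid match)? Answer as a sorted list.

Answer: [R2]

Derivation:
R0: no valid match — LHS pattern not found
R1: no valid match — LHS pattern not found
R2: 8 valid matches — {0↦0, 1↦2, 2↦3, 3↦1}, {0↦0, 1↦2, 2↦5, 3↦1}, {0↦0, 1↦4, 2↦3, 3↦1} (+5 more)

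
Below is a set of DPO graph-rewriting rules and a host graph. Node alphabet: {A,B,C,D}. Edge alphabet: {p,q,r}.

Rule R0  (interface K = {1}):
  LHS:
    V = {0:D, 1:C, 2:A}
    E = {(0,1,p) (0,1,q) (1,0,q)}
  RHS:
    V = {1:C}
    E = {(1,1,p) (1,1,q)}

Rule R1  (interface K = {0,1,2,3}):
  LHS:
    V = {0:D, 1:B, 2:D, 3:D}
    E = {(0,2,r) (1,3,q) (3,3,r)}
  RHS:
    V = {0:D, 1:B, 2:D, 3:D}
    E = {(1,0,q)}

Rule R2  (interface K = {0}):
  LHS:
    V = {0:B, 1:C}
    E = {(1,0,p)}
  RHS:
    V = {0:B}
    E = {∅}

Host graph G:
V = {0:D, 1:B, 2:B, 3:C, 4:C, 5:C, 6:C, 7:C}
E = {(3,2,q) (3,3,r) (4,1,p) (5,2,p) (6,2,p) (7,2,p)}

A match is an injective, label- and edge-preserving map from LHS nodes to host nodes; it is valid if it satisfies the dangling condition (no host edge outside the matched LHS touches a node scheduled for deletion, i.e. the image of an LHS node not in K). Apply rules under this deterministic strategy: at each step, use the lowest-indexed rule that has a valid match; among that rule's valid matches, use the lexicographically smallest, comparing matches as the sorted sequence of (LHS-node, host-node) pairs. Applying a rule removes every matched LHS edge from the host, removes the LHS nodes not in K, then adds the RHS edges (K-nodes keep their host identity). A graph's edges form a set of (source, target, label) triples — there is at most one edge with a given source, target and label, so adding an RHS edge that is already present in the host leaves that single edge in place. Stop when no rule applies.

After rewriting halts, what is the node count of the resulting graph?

[0] host  ⇒  8 nodes, 6 edges  {3-q->2 3-r->3 4-p->1 5-p->2 6-p->2 7-p->2}
[1] R2 @ {0↦1, 1↦4}  ⇒  7 nodes, 5 edges  {3-q->2 3-r->3 5-p->2 6-p->2 7-p->2}
[2] R2 @ {0↦2, 1↦5}  ⇒  6 nodes, 4 edges  {3-q->2 3-r->3 6-p->2 7-p->2}
[3] R2 @ {0↦2, 1↦6}  ⇒  5 nodes, 3 edges  {3-q->2 3-r->3 7-p->2}
[4] R2 @ {0↦2, 1↦7}  ⇒  4 nodes, 2 edges  {3-q->2 3-r->3}
final graph: no rule applies after step 4
NF nodes: {0:D, 1:B, 2:B, 3:C}

Answer: 4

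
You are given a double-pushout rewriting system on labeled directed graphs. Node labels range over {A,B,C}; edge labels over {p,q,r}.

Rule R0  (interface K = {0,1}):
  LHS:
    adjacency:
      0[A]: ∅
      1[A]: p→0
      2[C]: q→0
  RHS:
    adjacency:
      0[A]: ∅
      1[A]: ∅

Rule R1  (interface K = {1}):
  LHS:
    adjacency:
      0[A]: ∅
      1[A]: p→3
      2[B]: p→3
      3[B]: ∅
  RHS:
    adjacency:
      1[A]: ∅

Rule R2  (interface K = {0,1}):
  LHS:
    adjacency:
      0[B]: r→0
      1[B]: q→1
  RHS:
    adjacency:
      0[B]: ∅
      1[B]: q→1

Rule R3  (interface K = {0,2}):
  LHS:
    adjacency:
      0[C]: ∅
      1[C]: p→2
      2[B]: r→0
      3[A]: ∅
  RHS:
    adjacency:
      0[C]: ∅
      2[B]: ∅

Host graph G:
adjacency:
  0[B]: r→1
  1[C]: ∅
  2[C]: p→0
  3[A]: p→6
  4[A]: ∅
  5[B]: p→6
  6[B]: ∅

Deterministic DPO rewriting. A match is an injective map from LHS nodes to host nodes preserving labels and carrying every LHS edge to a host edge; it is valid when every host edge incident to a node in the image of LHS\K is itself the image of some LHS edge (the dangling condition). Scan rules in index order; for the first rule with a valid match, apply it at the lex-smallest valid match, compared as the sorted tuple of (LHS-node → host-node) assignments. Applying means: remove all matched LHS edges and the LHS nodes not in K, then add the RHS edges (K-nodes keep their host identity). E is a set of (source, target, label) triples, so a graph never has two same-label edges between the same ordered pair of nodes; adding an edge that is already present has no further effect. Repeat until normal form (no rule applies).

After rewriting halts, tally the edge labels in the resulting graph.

[0] host  ⇒  7 nodes, 4 edges  {0-r->1 2-p->0 3-p->6 5-p->6}
[1] R1 @ {0↦4, 1↦3, 2↦5, 3↦6}  ⇒  4 nodes, 2 edges  {0-r->1 2-p->0}
[2] R3 @ {0↦1, 1↦2, 2↦0, 3↦3}  ⇒  2 nodes, 0 edges  {∅}
halt: no rule applies after step 2
NF edges: []

Answer: (no edges)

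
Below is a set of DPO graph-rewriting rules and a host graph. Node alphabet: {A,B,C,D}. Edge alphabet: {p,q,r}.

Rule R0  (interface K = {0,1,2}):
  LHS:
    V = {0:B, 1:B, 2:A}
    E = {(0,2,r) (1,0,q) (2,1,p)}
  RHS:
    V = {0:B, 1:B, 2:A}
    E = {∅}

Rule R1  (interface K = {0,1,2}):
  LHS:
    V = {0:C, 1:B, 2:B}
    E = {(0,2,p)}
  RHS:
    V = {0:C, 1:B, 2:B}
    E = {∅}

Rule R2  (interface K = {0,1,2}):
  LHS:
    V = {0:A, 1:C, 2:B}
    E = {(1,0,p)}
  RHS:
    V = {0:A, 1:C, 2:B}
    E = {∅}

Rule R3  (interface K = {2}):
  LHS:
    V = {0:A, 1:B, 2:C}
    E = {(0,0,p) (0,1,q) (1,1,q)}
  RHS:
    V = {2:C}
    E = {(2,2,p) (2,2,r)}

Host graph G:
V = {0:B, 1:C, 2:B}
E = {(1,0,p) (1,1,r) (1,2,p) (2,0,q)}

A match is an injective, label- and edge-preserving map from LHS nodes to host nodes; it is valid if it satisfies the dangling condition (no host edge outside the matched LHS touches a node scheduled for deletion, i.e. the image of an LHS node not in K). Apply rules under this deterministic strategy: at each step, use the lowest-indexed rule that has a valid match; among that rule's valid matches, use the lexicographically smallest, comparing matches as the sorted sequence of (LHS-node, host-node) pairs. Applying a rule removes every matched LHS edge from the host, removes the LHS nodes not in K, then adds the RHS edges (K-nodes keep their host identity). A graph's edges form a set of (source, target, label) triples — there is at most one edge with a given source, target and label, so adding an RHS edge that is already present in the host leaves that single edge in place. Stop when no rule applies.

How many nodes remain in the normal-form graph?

Answer: 3

Steps:
[0] host  ⇒  3 nodes, 4 edges  {1-p->0 1-r->1 1-p->2 2-q->0}
[1] R1 @ {0↦1, 1↦0, 2↦2}  ⇒  3 nodes, 3 edges  {1-p->0 1-r->1 2-q->0}
[2] R1 @ {0↦1, 1↦2, 2↦0}  ⇒  3 nodes, 2 edges  {1-r->1 2-q->0}
final graph: no rule applies after step 2
NF nodes: {0:B, 1:C, 2:B}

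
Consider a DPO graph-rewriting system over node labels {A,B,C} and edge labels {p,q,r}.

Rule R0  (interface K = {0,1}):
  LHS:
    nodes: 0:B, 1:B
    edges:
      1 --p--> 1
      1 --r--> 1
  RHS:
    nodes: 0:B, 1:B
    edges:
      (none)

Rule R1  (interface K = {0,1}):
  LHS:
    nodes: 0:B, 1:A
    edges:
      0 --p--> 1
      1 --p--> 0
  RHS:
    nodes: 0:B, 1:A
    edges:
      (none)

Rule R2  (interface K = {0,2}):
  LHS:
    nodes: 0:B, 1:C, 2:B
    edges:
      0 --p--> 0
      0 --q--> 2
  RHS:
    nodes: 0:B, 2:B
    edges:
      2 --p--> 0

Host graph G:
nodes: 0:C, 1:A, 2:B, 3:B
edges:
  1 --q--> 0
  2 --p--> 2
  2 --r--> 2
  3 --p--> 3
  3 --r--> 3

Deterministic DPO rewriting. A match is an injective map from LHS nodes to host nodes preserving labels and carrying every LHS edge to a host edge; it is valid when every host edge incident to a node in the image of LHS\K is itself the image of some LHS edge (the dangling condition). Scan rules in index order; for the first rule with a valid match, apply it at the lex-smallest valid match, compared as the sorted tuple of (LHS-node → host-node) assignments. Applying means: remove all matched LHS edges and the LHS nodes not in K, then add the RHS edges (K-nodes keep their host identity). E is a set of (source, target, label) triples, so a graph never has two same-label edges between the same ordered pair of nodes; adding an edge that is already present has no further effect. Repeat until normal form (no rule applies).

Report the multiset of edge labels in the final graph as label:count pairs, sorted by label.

Answer: q:1

Steps:
[0] host  ⇒  4 nodes, 5 edges  {1-q->0 2-p->2 2-r->2 3-p->3 3-r->3}
[1] R0 @ {0↦2, 1↦3}  ⇒  4 nodes, 3 edges  {1-q->0 2-p->2 2-r->2}
[2] R0 @ {0↦3, 1↦2}  ⇒  4 nodes, 1 edges  {1-q->0}
halt: no rule applies after step 2
NF edges: [(1, 0, 'q')]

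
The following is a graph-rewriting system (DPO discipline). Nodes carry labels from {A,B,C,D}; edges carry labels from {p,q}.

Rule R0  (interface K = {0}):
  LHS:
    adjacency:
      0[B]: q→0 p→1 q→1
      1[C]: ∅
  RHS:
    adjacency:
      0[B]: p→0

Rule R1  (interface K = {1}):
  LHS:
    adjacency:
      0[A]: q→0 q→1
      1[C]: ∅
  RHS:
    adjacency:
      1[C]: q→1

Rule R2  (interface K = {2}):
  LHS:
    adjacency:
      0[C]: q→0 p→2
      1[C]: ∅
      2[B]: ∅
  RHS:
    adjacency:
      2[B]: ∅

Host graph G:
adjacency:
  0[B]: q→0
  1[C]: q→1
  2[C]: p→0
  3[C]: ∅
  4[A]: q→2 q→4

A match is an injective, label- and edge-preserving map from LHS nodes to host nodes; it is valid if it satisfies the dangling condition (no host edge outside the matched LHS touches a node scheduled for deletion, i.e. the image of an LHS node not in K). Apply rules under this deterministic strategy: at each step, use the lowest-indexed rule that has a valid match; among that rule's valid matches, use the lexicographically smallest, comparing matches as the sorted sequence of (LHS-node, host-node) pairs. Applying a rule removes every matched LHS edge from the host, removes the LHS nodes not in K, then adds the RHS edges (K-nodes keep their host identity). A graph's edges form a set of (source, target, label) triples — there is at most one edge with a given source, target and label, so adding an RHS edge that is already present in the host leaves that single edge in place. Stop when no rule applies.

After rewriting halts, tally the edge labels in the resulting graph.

start.  V:5 E:5  edges: 0-q->0 1-q->1 2-p->0 4-q->2 4-q->4
1. fire R1 via {0↦4, 1↦2}  →  V:4 E:4  edges: 0-q->0 1-q->1 2-p->0 2-q->2
2. fire R2 via {0↦2, 1↦3, 2↦0}  →  V:2 E:2  edges: 0-q->0 1-q->1
final graph: no rule applies after step 2
NF edges: [(0, 0, 'q'), (1, 1, 'q')]

Answer: q:2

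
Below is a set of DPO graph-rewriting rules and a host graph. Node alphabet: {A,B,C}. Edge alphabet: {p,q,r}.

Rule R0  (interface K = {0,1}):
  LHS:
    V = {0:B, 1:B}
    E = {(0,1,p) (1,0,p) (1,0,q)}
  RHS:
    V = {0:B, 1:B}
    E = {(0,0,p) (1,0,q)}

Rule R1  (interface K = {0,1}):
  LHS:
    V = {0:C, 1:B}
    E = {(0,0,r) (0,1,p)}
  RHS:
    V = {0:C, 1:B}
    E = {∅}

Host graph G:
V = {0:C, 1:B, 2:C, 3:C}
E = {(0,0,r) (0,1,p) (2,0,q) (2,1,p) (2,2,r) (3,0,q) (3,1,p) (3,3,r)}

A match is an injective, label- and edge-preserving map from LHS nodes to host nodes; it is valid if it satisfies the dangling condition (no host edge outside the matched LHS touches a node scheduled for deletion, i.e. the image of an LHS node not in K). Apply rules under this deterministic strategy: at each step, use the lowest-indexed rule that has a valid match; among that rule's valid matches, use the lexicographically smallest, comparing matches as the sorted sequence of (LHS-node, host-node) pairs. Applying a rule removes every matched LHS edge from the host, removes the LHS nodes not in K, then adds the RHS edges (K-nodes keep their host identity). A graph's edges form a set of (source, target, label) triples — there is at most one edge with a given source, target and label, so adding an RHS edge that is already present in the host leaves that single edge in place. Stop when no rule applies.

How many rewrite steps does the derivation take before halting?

[0] host  ⇒  4 nodes, 8 edges  {0-r->0 0-p->1 2-q->0 2-p->1 2-r->2 3-q->0 3-p->1 3-r->3}
[1] R1 @ {0↦0, 1↦1}  ⇒  4 nodes, 6 edges  {2-q->0 2-p->1 2-r->2 3-q->0 3-p->1 3-r->3}
[2] R1 @ {0↦2, 1↦1}  ⇒  4 nodes, 4 edges  {2-q->0 3-q->0 3-p->1 3-r->3}
[3] R1 @ {0↦3, 1↦1}  ⇒  4 nodes, 2 edges  {2-q->0 3-q->0}
final graph: no rule applies after step 3

Answer: 3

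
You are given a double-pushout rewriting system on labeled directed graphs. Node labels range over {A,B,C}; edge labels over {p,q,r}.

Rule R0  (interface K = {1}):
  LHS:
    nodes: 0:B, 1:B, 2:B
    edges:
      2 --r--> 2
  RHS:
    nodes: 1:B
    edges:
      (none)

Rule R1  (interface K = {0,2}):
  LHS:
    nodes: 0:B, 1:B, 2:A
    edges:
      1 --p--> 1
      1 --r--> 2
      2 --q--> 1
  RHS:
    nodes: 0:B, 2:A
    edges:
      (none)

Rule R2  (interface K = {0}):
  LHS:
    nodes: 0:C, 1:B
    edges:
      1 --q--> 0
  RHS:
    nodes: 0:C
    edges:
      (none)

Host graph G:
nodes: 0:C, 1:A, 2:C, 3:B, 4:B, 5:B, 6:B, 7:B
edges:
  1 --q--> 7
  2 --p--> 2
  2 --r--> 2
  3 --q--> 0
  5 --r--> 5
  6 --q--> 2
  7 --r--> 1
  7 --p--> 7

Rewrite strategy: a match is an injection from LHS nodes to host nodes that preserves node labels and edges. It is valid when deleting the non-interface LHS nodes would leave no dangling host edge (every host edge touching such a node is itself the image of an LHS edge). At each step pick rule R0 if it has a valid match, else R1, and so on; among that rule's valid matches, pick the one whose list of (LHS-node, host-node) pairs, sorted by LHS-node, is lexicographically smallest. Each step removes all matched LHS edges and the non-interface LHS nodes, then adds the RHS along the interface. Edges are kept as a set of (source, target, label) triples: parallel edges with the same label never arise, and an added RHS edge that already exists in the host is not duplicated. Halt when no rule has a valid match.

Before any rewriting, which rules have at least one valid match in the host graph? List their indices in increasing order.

R0: 3 valid matches — {0↦4, 1↦3, 2↦5}, {0↦4, 1↦6, 2↦5}, {0↦4, 1↦7, 2↦5}
R1: 4 valid matches — {0↦3, 1↦7, 2↦1}, {0↦4, 1↦7, 2↦1}, {0↦5, 1↦7, 2↦1} (+1 more)
R2: 2 valid matches — {0↦0, 1↦3}, {0↦2, 1↦6}

Answer: [R0,R1,R2]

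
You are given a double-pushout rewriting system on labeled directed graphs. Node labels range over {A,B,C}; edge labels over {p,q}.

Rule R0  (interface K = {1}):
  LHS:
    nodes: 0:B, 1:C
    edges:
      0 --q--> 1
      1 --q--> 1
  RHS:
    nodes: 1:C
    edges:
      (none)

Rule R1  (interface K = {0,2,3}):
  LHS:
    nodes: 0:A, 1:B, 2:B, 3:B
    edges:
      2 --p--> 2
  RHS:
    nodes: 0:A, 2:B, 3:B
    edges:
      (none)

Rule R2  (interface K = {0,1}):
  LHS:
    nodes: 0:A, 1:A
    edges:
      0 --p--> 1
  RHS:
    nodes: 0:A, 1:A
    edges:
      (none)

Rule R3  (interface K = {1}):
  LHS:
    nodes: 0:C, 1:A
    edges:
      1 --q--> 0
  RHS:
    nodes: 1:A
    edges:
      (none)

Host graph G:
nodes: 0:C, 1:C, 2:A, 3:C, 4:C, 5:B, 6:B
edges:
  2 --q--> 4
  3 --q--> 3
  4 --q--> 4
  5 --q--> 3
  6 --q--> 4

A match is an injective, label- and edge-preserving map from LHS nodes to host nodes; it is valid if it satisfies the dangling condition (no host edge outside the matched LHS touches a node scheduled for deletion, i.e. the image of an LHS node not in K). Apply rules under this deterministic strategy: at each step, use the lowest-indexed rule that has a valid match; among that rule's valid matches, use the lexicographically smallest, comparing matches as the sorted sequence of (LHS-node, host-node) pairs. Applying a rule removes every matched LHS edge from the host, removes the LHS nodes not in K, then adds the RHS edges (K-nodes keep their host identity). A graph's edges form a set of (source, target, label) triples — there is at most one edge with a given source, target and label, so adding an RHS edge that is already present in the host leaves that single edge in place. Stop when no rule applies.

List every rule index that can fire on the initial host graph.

Answer: [R0]

Rewrite trace:
R0: 2 valid matches — {0↦5, 1↦3}, {0↦6, 1↦4}
R1: no valid match — LHS pattern not found
R2: no valid match — LHS pattern not found
R3: no valid match — 1 raw match, all fail dangling condition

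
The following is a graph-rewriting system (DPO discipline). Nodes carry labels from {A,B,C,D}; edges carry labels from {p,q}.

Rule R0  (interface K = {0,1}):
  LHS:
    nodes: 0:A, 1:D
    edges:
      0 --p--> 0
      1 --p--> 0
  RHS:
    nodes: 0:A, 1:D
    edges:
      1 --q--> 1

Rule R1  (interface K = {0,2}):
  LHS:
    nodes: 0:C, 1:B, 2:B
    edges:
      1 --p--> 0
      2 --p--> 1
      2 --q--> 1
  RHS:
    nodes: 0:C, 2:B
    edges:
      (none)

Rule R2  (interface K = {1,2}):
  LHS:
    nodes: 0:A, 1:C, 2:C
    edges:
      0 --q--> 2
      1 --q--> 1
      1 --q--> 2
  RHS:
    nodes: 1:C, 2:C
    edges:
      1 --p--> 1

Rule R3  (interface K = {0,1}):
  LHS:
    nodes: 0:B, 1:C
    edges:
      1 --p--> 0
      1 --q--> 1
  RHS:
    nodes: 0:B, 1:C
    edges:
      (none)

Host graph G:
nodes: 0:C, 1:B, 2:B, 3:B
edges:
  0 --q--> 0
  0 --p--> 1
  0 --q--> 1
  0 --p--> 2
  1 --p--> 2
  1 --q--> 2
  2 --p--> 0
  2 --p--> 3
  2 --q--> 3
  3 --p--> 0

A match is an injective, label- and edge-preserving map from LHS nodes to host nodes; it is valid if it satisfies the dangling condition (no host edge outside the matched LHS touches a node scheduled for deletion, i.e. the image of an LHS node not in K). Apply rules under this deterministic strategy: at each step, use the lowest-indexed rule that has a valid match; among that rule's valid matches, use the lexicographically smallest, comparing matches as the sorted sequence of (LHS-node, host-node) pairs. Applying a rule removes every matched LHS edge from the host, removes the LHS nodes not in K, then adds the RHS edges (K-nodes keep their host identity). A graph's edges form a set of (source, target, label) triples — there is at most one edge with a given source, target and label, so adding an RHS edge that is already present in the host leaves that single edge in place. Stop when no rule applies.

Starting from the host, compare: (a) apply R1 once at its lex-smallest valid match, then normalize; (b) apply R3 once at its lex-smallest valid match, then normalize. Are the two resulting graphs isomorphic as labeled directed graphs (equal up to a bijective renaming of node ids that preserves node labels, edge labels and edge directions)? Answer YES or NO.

branch R1-first: apply at {0↦0, 1↦3, 2↦2} → |E|=7, then 1 more step(s) → NF |V|=3 |E|=5 V={0:C, 1:B, 2:B} E=0-q->1 0-p->2 1-p->2 1-q->2 2-p->0
branch R3-first: apply at {0↦1, 1↦0} → |E|=8, then 1 more step(s) → NF |V|=3 |E|=5 V={0:C, 1:B, 2:B} E=0-q->1 0-p->2 1-p->2 1-q->2 2-p->0
graphs isomorphic (equal up to label-preserving node renaming)

Answer: YES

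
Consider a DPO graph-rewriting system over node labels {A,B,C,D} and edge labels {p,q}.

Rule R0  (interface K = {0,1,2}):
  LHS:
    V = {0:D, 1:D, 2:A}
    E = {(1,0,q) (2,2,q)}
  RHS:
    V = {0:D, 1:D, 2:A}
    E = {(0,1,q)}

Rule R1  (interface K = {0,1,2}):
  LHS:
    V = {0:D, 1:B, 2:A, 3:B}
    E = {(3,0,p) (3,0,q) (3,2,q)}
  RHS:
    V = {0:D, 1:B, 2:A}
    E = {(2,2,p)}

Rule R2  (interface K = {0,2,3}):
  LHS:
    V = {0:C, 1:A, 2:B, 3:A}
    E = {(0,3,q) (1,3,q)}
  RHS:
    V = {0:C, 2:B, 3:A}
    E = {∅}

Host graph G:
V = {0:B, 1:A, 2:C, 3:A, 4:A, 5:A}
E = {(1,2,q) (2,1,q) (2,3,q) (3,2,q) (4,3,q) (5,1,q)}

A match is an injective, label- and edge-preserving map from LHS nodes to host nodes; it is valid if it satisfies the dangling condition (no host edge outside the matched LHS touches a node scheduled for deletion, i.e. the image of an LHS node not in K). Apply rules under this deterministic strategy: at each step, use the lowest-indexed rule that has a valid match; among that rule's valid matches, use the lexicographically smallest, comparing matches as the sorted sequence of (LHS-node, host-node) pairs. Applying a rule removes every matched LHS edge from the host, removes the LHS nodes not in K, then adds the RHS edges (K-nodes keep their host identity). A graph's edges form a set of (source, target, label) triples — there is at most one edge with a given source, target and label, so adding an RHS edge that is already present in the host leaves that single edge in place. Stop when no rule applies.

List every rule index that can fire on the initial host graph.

Answer: [R2]

Derivation:
R0: no valid match — LHS pattern not found
R1: no valid match — LHS pattern not found
R2: 2 valid matches — {0↦2, 1↦4, 2↦0, 3↦3}, {0↦2, 1↦5, 2↦0, 3↦1}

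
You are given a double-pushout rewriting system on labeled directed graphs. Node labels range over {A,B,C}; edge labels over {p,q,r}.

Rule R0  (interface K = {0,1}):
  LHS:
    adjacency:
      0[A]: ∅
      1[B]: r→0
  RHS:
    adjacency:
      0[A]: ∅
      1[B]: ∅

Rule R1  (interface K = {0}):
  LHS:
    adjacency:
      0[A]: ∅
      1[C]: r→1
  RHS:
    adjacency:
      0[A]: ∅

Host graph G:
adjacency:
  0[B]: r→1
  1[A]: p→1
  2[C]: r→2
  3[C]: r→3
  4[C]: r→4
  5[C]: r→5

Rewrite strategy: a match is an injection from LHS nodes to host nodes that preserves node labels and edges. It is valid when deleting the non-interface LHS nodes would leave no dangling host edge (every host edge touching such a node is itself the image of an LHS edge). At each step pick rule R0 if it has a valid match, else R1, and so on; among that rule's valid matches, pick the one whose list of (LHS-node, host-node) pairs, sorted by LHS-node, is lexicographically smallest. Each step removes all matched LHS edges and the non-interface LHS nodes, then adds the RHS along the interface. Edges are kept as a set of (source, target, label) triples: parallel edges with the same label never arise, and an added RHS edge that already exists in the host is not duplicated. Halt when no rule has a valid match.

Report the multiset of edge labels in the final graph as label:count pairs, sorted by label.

initial: |V|=6 |E|=6  E = 0-r->1 1-p->1 2-r->2 3-r->3 4-r->4 5-r->5
step 1: apply R0 at {0↦1, 1↦0}  → |V|=6 |E|=5  E = 1-p->1 2-r->2 3-r->3 4-r->4 5-r->5
step 2: apply R1 at {0↦1, 1↦2}  → |V|=5 |E|=4  E = 1-p->1 3-r->3 4-r->4 5-r->5
step 3: apply R1 at {0↦1, 1↦3}  → |V|=4 |E|=3  E = 1-p->1 4-r->4 5-r->5
step 4: apply R1 at {0↦1, 1↦4}  → |V|=3 |E|=2  E = 1-p->1 5-r->5
step 5: apply R1 at {0↦1, 1↦5}  → |V|=2 |E|=1  E = 1-p->1
final graph: no rule applies after step 5
NF edges: [(1, 1, 'p')]

Answer: p:1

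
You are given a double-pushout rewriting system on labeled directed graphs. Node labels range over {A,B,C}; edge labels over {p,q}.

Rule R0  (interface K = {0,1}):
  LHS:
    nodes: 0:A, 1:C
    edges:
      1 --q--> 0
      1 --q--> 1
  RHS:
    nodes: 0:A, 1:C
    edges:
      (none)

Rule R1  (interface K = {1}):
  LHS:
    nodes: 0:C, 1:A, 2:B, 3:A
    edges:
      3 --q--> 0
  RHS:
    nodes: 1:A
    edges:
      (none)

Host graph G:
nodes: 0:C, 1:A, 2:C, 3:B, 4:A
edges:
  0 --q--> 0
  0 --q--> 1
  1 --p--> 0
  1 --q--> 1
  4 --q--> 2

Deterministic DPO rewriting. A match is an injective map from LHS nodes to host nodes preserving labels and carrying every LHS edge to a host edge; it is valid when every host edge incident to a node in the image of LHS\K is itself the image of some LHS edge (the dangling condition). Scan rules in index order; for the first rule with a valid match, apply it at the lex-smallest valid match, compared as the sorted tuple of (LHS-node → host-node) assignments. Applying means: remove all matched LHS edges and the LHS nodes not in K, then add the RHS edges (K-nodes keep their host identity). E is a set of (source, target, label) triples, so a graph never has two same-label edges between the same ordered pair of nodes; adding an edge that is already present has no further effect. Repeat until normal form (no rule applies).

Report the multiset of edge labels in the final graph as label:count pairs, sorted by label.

start.  V:5 E:5  edges: 0-q->0 0-q->1 1-p->0 1-q->1 4-q->2
1. fire R0 via {0↦1, 1↦0}  →  V:5 E:3  edges: 1-p->0 1-q->1 4-q->2
2. fire R1 via {0↦2, 1↦1, 2↦3, 3↦4}  →  V:2 E:2  edges: 1-p->0 1-q->1
final graph: no rule applies after step 2
NF edges: [(1, 0, 'p'), (1, 1, 'q')]

Answer: p:1 q:1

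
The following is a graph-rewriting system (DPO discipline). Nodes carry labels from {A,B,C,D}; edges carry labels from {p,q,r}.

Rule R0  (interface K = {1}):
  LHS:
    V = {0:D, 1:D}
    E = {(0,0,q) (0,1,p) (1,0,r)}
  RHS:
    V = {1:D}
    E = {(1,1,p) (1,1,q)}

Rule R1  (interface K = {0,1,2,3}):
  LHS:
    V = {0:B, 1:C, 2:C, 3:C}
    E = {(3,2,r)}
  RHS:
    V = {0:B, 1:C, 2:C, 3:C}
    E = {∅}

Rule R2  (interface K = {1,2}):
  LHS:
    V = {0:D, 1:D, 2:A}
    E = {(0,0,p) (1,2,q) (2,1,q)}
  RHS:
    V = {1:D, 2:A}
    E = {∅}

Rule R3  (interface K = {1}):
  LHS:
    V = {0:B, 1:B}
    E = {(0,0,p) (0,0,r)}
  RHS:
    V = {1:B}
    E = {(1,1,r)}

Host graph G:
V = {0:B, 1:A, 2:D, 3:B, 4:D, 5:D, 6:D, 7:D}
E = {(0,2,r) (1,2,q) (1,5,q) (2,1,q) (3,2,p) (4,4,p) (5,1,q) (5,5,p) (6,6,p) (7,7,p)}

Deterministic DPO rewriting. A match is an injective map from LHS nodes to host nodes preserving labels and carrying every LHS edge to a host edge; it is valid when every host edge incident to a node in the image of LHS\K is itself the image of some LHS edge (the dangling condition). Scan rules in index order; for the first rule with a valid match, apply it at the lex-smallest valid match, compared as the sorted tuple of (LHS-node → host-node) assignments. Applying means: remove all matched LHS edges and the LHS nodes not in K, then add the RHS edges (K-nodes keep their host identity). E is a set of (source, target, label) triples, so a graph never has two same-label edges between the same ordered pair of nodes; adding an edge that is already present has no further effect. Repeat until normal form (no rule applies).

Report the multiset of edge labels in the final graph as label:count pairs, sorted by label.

Answer: p:3 r:1

Steps:
start.  V:8 E:10  edges: 0-r->2 1-q->2 1-q->5 2-q->1 3-p->2 4-p->4 5-q->1 5-p->5 6-p->6 7-p->7
1. fire R2 via {0↦4, 1↦2, 2↦1}  →  V:7 E:7  edges: 0-r->2 1-q->5 3-p->2 5-q->1 5-p->5 6-p->6 7-p->7
2. fire R2 via {0↦6, 1↦5, 2↦1}  →  V:6 E:4  edges: 0-r->2 3-p->2 5-p->5 7-p->7
halt: no rule applies after step 2
NF edges: [(0, 2, 'r'), (3, 2, 'p'), (5, 5, 'p'), (7, 7, 'p')]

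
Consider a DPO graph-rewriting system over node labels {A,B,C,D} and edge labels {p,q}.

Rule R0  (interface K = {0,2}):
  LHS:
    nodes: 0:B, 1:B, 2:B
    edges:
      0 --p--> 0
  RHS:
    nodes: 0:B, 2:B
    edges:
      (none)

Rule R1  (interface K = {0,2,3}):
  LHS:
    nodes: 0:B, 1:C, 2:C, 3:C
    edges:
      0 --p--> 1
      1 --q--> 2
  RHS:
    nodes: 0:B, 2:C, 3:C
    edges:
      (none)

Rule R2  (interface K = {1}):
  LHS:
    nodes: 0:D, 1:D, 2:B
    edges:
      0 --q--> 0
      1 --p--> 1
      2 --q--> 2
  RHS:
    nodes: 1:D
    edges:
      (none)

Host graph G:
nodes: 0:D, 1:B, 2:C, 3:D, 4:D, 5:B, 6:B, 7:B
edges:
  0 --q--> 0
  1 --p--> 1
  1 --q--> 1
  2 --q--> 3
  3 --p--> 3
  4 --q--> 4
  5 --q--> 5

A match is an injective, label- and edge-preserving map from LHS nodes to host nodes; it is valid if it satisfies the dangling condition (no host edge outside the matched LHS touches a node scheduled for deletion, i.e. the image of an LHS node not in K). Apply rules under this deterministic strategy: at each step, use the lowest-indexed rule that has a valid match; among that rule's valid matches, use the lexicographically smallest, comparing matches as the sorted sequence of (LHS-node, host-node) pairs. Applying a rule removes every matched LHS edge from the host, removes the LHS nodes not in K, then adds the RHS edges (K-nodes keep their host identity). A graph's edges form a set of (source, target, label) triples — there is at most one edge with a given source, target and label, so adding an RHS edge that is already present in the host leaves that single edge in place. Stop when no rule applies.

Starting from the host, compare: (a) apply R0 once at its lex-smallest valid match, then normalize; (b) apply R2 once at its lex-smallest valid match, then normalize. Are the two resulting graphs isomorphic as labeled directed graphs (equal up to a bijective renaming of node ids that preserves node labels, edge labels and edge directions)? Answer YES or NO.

branch R0-first: apply at {0↦1, 1↦6, 2↦5} → |E|=6, then 1 more step(s) → NF |V|=5 |E|=3 V={2:C, 3:D, 4:D, 5:B, 7:B} E=2-q->3 4-q->4 5-q->5
branch R2-first: apply at {0↦0, 1↦3, 2↦5} → |E|=4, then 1 more step(s) → NF |V|=5 |E|=3 V={1:B, 2:C, 3:D, 4:D, 7:B} E=1-q->1 2-q->3 4-q->4
graphs isomorphic (equal up to label-preserving node renaming)

Answer: YES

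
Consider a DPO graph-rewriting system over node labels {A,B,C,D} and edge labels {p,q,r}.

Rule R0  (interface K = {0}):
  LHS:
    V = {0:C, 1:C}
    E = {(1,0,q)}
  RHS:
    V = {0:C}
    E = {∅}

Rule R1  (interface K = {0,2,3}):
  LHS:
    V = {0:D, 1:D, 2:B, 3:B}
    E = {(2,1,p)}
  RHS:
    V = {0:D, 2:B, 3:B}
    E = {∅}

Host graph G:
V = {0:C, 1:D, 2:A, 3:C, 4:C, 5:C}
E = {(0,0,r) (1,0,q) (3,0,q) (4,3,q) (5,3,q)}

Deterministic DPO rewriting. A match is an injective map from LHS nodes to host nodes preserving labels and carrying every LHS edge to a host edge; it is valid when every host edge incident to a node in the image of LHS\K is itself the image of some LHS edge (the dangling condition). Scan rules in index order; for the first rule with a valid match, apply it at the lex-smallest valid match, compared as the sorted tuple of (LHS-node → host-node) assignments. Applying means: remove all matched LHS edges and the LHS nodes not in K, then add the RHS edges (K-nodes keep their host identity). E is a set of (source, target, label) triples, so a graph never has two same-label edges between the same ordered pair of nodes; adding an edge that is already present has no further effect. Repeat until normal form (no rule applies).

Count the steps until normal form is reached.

[0] host  ⇒  6 nodes, 5 edges  {0-r->0 1-q->0 3-q->0 4-q->3 5-q->3}
[1] R0 @ {0↦3, 1↦4}  ⇒  5 nodes, 4 edges  {0-r->0 1-q->0 3-q->0 5-q->3}
[2] R0 @ {0↦3, 1↦5}  ⇒  4 nodes, 3 edges  {0-r->0 1-q->0 3-q->0}
[3] R0 @ {0↦0, 1↦3}  ⇒  3 nodes, 2 edges  {0-r->0 1-q->0}
normal form: no rule applies after step 3

Answer: 3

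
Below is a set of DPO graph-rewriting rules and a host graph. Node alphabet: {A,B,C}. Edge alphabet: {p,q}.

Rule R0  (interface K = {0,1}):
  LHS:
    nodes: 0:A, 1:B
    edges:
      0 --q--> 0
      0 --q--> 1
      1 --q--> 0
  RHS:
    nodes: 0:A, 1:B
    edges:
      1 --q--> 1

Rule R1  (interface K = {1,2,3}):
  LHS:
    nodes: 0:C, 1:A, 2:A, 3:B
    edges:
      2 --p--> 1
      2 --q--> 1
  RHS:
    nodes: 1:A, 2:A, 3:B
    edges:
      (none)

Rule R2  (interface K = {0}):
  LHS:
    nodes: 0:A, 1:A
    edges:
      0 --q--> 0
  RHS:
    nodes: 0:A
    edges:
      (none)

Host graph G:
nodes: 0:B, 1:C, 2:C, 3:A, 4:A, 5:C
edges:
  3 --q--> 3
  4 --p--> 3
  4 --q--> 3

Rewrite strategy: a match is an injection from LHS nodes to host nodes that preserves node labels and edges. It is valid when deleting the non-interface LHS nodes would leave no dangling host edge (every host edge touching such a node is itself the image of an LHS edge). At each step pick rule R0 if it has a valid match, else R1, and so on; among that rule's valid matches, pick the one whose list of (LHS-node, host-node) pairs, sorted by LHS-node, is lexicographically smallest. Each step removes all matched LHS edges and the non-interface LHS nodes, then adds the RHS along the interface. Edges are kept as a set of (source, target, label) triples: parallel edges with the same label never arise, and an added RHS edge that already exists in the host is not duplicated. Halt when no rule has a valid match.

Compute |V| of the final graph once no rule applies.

[0] host  ⇒  6 nodes, 3 edges  {3-q->3 4-p->3 4-q->3}
[1] R1 @ {0↦1, 1↦3, 2↦4, 3↦0}  ⇒  5 nodes, 1 edges  {3-q->3}
[2] R2 @ {0↦3, 1↦4}  ⇒  4 nodes, 0 edges  {∅}
normal form: no rule applies after step 2
NF nodes: {0:B, 2:C, 3:A, 5:C}

Answer: 4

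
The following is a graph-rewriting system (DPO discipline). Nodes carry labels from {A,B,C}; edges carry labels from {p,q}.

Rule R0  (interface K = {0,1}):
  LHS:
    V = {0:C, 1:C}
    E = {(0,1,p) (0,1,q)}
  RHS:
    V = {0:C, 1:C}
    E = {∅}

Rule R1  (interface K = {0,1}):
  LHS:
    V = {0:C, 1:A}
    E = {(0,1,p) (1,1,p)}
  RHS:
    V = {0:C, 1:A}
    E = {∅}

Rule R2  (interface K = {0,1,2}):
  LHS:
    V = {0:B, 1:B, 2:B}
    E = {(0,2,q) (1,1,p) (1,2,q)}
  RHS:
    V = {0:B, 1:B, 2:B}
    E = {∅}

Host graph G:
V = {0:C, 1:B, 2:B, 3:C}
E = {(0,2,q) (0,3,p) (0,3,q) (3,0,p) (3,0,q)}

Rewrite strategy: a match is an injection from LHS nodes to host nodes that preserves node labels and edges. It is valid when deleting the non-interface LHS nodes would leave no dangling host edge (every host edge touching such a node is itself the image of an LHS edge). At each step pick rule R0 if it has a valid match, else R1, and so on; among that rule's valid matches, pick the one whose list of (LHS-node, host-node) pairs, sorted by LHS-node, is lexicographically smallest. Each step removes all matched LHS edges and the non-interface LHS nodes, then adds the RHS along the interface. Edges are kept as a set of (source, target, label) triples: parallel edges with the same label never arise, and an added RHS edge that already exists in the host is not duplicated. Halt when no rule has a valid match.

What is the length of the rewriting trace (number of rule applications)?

[0] host  ⇒  4 nodes, 5 edges  {0-q->2 0-p->3 0-q->3 3-p->0 3-q->0}
[1] R0 @ {0↦0, 1↦3}  ⇒  4 nodes, 3 edges  {0-q->2 3-p->0 3-q->0}
[2] R0 @ {0↦3, 1↦0}  ⇒  4 nodes, 1 edges  {0-q->2}
normal form: no rule applies after step 2

Answer: 2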